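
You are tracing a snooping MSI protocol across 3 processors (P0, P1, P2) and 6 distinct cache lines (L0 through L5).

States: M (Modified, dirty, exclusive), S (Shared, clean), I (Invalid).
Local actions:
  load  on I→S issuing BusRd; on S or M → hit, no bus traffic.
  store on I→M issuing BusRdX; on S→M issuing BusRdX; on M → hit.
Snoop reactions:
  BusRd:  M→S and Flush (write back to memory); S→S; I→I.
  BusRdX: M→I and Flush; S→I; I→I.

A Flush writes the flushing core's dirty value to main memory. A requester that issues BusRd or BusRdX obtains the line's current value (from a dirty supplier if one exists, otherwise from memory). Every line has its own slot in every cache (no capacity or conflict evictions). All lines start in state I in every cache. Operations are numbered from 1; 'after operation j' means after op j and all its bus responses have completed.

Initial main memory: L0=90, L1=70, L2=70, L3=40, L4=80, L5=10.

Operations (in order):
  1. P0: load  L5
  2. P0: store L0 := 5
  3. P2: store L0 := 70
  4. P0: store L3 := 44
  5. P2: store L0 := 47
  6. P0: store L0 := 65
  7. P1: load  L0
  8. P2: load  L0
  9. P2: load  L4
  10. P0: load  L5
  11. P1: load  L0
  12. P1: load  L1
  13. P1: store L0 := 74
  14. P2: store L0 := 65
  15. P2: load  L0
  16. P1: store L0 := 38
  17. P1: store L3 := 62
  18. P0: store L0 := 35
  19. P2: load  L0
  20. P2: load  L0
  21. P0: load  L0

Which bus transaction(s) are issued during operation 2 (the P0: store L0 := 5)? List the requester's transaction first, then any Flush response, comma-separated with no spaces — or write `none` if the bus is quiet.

bus = BusRdX

  op1 P0: load  L5 → S/I/I on L5; bus BusRd; mem=10
  op2 P0: store L0 := 5 → M/I/I on L0; bus BusRdX; mem=90
  op3 P2: store L0 := 70 → I/I/M on L0; bus BusRdX Flush; mem=5
  op4 P0: store L3 := 44 → M/I/I on L3; bus BusRdX; mem=40
  op5 P2: store L0 := 47 → I/I/M on L0; bus (none); mem=5
  op6 P0: store L0 := 65 → M/I/I on L0; bus BusRdX Flush; mem=47
  op7 P1: load  L0 → S/S/I on L0; bus BusRd Flush; mem=65
  op8 P2: load  L0 → S/S/S on L0; bus BusRd; mem=65
  op9 P2: load  L4 → I/I/S on L4; bus BusRd; mem=80
  op10 P0: load  L5 → S/I/I on L5; bus (none); mem=10
  op11 P1: load  L0 → S/S/S on L0; bus (none); mem=65
  op12 P1: load  L1 → I/S/I on L1; bus BusRd; mem=70
  op13 P1: store L0 := 74 → I/M/I on L0; bus BusRdX; mem=65
  op14 P2: store L0 := 65 → I/I/M on L0; bus BusRdX Flush; mem=74
  op15 P2: load  L0 → I/I/M on L0; bus (none); mem=74
  op16 P1: store L0 := 38 → I/M/I on L0; bus BusRdX Flush; mem=65
  op17 P1: store L3 := 62 → I/M/I on L3; bus BusRdX Flush; mem=44
  op18 P0: store L0 := 35 → M/I/I on L0; bus BusRdX Flush; mem=38
  op19 P2: load  L0 → S/I/S on L0; bus BusRd Flush; mem=35
  op20 P2: load  L0 → S/I/S on L0; bus (none); mem=35
  op21 P0: load  L0 → S/I/S on L0; bus (none); mem=35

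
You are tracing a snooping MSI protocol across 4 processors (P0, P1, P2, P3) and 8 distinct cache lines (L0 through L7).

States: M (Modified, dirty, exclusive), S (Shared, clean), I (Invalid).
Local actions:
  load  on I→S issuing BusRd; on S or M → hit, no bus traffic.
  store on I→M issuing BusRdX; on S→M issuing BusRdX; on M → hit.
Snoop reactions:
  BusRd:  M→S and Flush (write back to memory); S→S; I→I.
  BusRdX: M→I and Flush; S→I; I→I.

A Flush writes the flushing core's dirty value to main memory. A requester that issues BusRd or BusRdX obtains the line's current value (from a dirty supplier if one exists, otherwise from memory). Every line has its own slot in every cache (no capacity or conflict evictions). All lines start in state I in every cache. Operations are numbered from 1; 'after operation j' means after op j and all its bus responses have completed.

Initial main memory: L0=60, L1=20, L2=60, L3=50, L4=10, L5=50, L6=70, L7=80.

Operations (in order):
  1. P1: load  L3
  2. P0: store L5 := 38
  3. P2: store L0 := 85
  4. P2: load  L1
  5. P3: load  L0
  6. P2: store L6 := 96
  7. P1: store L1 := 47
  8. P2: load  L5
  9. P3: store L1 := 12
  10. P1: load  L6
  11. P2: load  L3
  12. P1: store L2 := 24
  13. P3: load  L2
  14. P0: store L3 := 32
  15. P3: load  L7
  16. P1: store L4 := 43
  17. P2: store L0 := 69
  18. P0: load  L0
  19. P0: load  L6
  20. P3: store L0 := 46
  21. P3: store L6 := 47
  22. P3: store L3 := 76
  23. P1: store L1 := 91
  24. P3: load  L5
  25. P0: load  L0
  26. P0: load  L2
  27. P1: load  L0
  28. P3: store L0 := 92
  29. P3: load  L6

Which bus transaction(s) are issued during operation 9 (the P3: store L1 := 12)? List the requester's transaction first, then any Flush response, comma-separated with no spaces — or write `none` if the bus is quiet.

  op1 P1: load  L3 → I/S/I/I on L3; bus BusRd; mem=50
  op2 P0: store L5 := 38 → M/I/I/I on L5; bus BusRdX; mem=50
  op3 P2: store L0 := 85 → I/I/M/I on L0; bus BusRdX; mem=60
  op4 P2: load  L1 → I/I/S/I on L1; bus BusRd; mem=20
  op5 P3: load  L0 → I/I/S/S on L0; bus BusRd Flush; mem=85
  op6 P2: store L6 := 96 → I/I/M/I on L6; bus BusRdX; mem=70
  op7 P1: store L1 := 47 → I/M/I/I on L1; bus BusRdX; mem=20
  op8 P2: load  L5 → S/I/S/I on L5; bus BusRd Flush; mem=38
  op9 P3: store L1 := 12 → I/I/I/M on L1; bus BusRdX Flush; mem=47
  op10 P1: load  L6 → I/S/S/I on L6; bus BusRd Flush; mem=96
  op11 P2: load  L3 → I/S/S/I on L3; bus BusRd; mem=50
  op12 P1: store L2 := 24 → I/M/I/I on L2; bus BusRdX; mem=60
  op13 P3: load  L2 → I/S/I/S on L2; bus BusRd Flush; mem=24
  op14 P0: store L3 := 32 → M/I/I/I on L3; bus BusRdX; mem=50
  op15 P3: load  L7 → I/I/I/S on L7; bus BusRd; mem=80
  op16 P1: store L4 := 43 → I/M/I/I on L4; bus BusRdX; mem=10
  op17 P2: store L0 := 69 → I/I/M/I on L0; bus BusRdX; mem=85
  op18 P0: load  L0 → S/I/S/I on L0; bus BusRd Flush; mem=69
  op19 P0: load  L6 → S/S/S/I on L6; bus BusRd; mem=96
  op20 P3: store L0 := 46 → I/I/I/M on L0; bus BusRdX; mem=69
  op21 P3: store L6 := 47 → I/I/I/M on L6; bus BusRdX; mem=96
  op22 P3: store L3 := 76 → I/I/I/M on L3; bus BusRdX Flush; mem=32
  op23 P1: store L1 := 91 → I/M/I/I on L1; bus BusRdX Flush; mem=12
  op24 P3: load  L5 → S/I/S/S on L5; bus BusRd; mem=38
  op25 P0: load  L0 → S/I/I/S on L0; bus BusRd Flush; mem=46
  op26 P0: load  L2 → S/S/I/S on L2; bus BusRd; mem=24
  op27 P1: load  L0 → S/S/I/S on L0; bus BusRd; mem=46
  op28 P3: store L0 := 92 → I/I/I/M on L0; bus BusRdX; mem=46
  op29 P3: load  L6 → I/I/I/M on L6; bus (none); mem=96

bus = BusRdX,Flush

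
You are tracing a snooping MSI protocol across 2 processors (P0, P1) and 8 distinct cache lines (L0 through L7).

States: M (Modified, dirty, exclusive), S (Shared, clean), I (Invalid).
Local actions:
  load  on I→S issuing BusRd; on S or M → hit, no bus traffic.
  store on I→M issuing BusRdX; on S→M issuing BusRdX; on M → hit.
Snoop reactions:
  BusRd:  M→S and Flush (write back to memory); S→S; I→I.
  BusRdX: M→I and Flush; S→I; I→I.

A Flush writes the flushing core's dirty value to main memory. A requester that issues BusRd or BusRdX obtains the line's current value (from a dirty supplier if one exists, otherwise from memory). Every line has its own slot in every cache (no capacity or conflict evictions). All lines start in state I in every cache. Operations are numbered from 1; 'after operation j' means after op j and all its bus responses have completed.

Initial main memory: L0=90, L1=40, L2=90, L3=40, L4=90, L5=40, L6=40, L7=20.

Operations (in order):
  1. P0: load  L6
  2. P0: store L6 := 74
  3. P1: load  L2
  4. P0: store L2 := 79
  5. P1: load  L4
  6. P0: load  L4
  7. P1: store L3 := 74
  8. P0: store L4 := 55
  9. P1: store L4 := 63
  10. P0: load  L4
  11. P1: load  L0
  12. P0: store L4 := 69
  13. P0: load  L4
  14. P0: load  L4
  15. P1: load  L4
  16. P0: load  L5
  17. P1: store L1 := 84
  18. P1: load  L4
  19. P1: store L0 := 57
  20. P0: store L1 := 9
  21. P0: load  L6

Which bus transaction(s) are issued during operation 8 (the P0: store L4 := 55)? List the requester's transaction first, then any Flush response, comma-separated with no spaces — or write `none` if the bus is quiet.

step 1: P0: load  L6  ⟶  SI  (L6)  txn=BusRd  M[L6]=40
step 2: P0: store L6 := 74  ⟶  MI  (L6)  txn=BusRdX  M[L6]=40
step 3: P1: load  L2  ⟶  IS  (L2)  txn=BusRd  M[L2]=90
step 4: P0: store L2 := 79  ⟶  MI  (L2)  txn=BusRdX  M[L2]=90
step 5: P1: load  L4  ⟶  IS  (L4)  txn=BusRd  M[L4]=90
step 6: P0: load  L4  ⟶  SS  (L4)  txn=BusRd  M[L4]=90
step 7: P1: store L3 := 74  ⟶  IM  (L3)  txn=BusRdX  M[L3]=40
step 8: P0: store L4 := 55  ⟶  MI  (L4)  txn=BusRdX  M[L4]=90
step 9: P1: store L4 := 63  ⟶  IM  (L4)  txn=BusRdX+Flush  M[L4]=55
step 10: P0: load  L4  ⟶  SS  (L4)  txn=BusRd+Flush  M[L4]=63
step 11: P1: load  L0  ⟶  IS  (L0)  txn=BusRd  M[L0]=90
step 12: P0: store L4 := 69  ⟶  MI  (L4)  txn=BusRdX  M[L4]=63
step 13: P0: load  L4  ⟶  MI  (L4)  txn=∅  M[L4]=63
step 14: P0: load  L4  ⟶  MI  (L4)  txn=∅  M[L4]=63
step 15: P1: load  L4  ⟶  SS  (L4)  txn=BusRd+Flush  M[L4]=69
step 16: P0: load  L5  ⟶  SI  (L5)  txn=BusRd  M[L5]=40
step 17: P1: store L1 := 84  ⟶  IM  (L1)  txn=BusRdX  M[L1]=40
step 18: P1: load  L4  ⟶  SS  (L4)  txn=∅  M[L4]=69
step 19: P1: store L0 := 57  ⟶  IM  (L0)  txn=BusRdX  M[L0]=90
step 20: P0: store L1 := 9  ⟶  MI  (L1)  txn=BusRdX+Flush  M[L1]=84
step 21: P0: load  L6  ⟶  MI  (L6)  txn=∅  M[L6]=40

bus = BusRdX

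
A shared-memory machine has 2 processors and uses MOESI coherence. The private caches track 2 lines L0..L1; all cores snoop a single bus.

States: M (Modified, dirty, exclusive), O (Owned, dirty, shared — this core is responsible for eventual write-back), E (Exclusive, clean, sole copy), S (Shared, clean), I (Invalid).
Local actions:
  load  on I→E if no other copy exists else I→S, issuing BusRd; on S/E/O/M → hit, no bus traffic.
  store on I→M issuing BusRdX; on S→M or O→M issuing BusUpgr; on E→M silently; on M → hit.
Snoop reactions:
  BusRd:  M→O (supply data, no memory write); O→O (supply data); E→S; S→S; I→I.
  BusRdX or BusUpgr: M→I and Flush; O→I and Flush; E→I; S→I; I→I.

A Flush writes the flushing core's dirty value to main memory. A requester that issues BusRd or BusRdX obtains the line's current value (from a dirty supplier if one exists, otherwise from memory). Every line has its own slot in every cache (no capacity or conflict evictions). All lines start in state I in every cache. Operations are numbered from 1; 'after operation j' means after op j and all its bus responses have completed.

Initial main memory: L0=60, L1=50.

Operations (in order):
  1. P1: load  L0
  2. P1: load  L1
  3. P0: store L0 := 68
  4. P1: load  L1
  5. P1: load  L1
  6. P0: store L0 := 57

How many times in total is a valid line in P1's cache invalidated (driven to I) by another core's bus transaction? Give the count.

[1] P1: load  L0 | P0:I, P1:E(60) | bus: BusRd
[2] P1: load  L1 | P0:I, P1:E(50) | bus: BusRd
[3] P0: store L0 := 68 | P0:M(68), P1:I | bus: BusRdX
[4] P1: load  L1 | P0:I, P1:E(50) | bus: none
[5] P1: load  L1 | P0:I, P1:E(50) | bus: none
[6] P0: store L0 := 57 | P0:M(57), P1:I | bus: none

invalidations = 1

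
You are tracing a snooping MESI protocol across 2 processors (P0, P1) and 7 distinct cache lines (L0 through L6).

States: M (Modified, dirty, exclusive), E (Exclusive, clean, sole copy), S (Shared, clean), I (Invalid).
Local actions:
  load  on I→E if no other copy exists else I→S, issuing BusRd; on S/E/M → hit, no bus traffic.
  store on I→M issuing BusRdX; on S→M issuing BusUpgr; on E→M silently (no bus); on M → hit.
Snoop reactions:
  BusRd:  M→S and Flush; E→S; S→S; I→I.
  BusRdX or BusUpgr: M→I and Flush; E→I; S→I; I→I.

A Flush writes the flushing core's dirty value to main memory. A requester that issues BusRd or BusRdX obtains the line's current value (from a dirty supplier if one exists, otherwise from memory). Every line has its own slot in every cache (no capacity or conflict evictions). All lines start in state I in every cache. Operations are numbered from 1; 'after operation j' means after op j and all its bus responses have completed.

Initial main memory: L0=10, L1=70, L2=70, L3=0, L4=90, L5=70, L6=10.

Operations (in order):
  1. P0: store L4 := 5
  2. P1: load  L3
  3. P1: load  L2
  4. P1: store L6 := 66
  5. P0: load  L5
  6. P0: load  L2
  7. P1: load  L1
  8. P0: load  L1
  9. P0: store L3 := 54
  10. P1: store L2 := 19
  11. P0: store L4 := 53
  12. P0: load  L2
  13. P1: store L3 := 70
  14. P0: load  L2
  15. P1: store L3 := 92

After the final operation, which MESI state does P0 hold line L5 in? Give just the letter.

[1] P0: store L4 := 5 | P0:M(5), P1:I | bus: BusRdX
[2] P1: load  L3 | P0:I, P1:E(0) | bus: BusRd
[3] P1: load  L2 | P0:I, P1:E(70) | bus: BusRd
[4] P1: store L6 := 66 | P0:I, P1:M(66) | bus: BusRdX
[5] P0: load  L5 | P0:E(70), P1:I | bus: BusRd
[6] P0: load  L2 | P0:S(70), P1:S(70) | bus: BusRd
[7] P1: load  L1 | P0:I, P1:E(70) | bus: BusRd
[8] P0: load  L1 | P0:S(70), P1:S(70) | bus: BusRd
[9] P0: store L3 := 54 | P0:M(54), P1:I | bus: BusRdX
[10] P1: store L2 := 19 | P0:I, P1:M(19) | bus: BusUpgr
[11] P0: store L4 := 53 | P0:M(53), P1:I | bus: none
[12] P0: load  L2 | P0:S(19), P1:S(19) | bus: BusRd,Flush
[13] P1: store L3 := 70 | P0:I, P1:M(70) | bus: BusRdX,Flush
[14] P0: load  L2 | P0:S(19), P1:S(19) | bus: none
[15] P1: store L3 := 92 | P0:I, P1:M(92) | bus: none

state = E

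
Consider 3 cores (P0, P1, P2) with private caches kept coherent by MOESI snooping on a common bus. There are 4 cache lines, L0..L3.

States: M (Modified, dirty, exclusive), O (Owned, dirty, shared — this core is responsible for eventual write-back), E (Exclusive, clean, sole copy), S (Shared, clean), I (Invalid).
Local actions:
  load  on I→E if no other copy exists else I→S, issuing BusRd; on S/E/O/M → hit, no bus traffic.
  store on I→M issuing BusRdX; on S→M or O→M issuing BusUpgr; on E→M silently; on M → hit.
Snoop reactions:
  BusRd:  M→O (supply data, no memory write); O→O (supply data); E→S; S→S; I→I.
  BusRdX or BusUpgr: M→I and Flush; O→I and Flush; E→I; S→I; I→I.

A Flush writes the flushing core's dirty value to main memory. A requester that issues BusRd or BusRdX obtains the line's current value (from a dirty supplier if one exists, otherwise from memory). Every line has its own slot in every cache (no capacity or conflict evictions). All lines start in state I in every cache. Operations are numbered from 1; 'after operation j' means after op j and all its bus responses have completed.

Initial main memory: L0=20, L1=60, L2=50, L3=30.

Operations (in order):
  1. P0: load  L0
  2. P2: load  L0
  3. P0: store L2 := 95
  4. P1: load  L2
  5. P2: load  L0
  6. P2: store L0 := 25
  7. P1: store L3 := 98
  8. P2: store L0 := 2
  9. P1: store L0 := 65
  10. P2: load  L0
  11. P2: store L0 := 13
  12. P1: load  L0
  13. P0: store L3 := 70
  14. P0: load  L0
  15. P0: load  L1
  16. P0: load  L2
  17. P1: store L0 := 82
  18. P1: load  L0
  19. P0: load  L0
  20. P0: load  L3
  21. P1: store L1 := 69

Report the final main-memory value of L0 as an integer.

memory[L0] = 13

  op1 P0: load  L0 → E/I/I on L0; bus BusRd; mem=20
  op2 P2: load  L0 → S/I/S on L0; bus BusRd; mem=20
  op3 P0: store L2 := 95 → M/I/I on L2; bus BusRdX; mem=50
  op4 P1: load  L2 → O/S/I on L2; bus BusRd; mem=50
  op5 P2: load  L0 → S/I/S on L0; bus (none); mem=20
  op6 P2: store L0 := 25 → I/I/M on L0; bus BusUpgr; mem=20
  op7 P1: store L3 := 98 → I/M/I on L3; bus BusRdX; mem=30
  op8 P2: store L0 := 2 → I/I/M on L0; bus (none); mem=20
  op9 P1: store L0 := 65 → I/M/I on L0; bus BusRdX Flush; mem=2
  op10 P2: load  L0 → I/O/S on L0; bus BusRd; mem=2
  op11 P2: store L0 := 13 → I/I/M on L0; bus BusUpgr Flush; mem=65
  op12 P1: load  L0 → I/S/O on L0; bus BusRd; mem=65
  op13 P0: store L3 := 70 → M/I/I on L3; bus BusRdX Flush; mem=98
  op14 P0: load  L0 → S/S/O on L0; bus BusRd; mem=65
  op15 P0: load  L1 → E/I/I on L1; bus BusRd; mem=60
  op16 P0: load  L2 → O/S/I on L2; bus (none); mem=50
  op17 P1: store L0 := 82 → I/M/I on L0; bus BusUpgr Flush; mem=13
  op18 P1: load  L0 → I/M/I on L0; bus (none); mem=13
  op19 P0: load  L0 → S/O/I on L0; bus BusRd; mem=13
  op20 P0: load  L3 → M/I/I on L3; bus (none); mem=98
  op21 P1: store L1 := 69 → I/M/I on L1; bus BusRdX; mem=60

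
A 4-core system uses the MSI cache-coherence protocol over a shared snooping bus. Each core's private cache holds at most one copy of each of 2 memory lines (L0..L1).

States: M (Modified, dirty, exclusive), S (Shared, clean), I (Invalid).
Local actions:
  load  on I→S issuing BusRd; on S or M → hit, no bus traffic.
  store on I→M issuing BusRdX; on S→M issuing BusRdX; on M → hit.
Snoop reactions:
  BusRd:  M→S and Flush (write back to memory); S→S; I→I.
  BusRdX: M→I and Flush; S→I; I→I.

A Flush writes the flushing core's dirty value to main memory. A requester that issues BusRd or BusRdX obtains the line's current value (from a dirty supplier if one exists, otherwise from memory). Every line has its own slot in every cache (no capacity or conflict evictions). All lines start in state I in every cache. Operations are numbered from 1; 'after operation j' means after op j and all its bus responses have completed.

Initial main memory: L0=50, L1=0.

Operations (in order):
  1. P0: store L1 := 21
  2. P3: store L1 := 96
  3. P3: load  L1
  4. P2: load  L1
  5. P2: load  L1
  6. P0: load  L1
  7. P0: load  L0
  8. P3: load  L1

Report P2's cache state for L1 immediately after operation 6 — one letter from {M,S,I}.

state = S

[1] P0: store L1 := 21 | P0:M(21), P1:I, P2:I, P3:I | bus: BusRdX
[2] P3: store L1 := 96 | P0:I, P1:I, P2:I, P3:M(96) | bus: BusRdX,Flush
[3] P3: load  L1 | P0:I, P1:I, P2:I, P3:M(96) | bus: none
[4] P2: load  L1 | P0:I, P1:I, P2:S(96), P3:S(96) | bus: BusRd,Flush
[5] P2: load  L1 | P0:I, P1:I, P2:S(96), P3:S(96) | bus: none
[6] P0: load  L1 | P0:S(96), P1:I, P2:S(96), P3:S(96) | bus: BusRd
[7] P0: load  L0 | P0:S(50), P1:I, P2:I, P3:I | bus: BusRd
[8] P3: load  L1 | P0:S(96), P1:I, P2:S(96), P3:S(96) | bus: none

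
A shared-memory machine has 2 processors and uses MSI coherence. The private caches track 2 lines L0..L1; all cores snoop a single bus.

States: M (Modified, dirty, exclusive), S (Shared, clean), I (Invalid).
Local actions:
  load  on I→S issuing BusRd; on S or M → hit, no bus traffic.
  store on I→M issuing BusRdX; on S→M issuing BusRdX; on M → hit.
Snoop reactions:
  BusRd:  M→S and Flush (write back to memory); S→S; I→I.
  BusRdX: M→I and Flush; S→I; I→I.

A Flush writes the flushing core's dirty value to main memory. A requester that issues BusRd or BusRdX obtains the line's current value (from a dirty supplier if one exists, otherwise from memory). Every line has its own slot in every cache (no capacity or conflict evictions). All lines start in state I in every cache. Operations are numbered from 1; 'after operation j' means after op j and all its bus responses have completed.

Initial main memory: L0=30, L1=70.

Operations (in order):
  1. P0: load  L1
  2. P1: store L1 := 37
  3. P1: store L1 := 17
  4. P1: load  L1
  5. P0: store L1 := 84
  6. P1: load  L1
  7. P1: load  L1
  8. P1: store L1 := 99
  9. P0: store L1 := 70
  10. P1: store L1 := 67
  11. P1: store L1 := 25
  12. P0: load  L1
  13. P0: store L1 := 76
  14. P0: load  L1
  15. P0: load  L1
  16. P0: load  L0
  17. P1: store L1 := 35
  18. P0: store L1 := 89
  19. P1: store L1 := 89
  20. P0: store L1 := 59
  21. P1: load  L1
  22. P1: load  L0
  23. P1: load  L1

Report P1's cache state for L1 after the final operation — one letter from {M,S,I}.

state = S

[1] P0: load  L1 | P0:S(70), P1:I | bus: BusRd
[2] P1: store L1 := 37 | P0:I, P1:M(37) | bus: BusRdX
[3] P1: store L1 := 17 | P0:I, P1:M(17) | bus: none
[4] P1: load  L1 | P0:I, P1:M(17) | bus: none
[5] P0: store L1 := 84 | P0:M(84), P1:I | bus: BusRdX,Flush
[6] P1: load  L1 | P0:S(84), P1:S(84) | bus: BusRd,Flush
[7] P1: load  L1 | P0:S(84), P1:S(84) | bus: none
[8] P1: store L1 := 99 | P0:I, P1:M(99) | bus: BusRdX
[9] P0: store L1 := 70 | P0:M(70), P1:I | bus: BusRdX,Flush
[10] P1: store L1 := 67 | P0:I, P1:M(67) | bus: BusRdX,Flush
[11] P1: store L1 := 25 | P0:I, P1:M(25) | bus: none
[12] P0: load  L1 | P0:S(25), P1:S(25) | bus: BusRd,Flush
[13] P0: store L1 := 76 | P0:M(76), P1:I | bus: BusRdX
[14] P0: load  L1 | P0:M(76), P1:I | bus: none
[15] P0: load  L1 | P0:M(76), P1:I | bus: none
[16] P0: load  L0 | P0:S(30), P1:I | bus: BusRd
[17] P1: store L1 := 35 | P0:I, P1:M(35) | bus: BusRdX,Flush
[18] P0: store L1 := 89 | P0:M(89), P1:I | bus: BusRdX,Flush
[19] P1: store L1 := 89 | P0:I, P1:M(89) | bus: BusRdX,Flush
[20] P0: store L1 := 59 | P0:M(59), P1:I | bus: BusRdX,Flush
[21] P1: load  L1 | P0:S(59), P1:S(59) | bus: BusRd,Flush
[22] P1: load  L0 | P0:S(30), P1:S(30) | bus: BusRd
[23] P1: load  L1 | P0:S(59), P1:S(59) | bus: none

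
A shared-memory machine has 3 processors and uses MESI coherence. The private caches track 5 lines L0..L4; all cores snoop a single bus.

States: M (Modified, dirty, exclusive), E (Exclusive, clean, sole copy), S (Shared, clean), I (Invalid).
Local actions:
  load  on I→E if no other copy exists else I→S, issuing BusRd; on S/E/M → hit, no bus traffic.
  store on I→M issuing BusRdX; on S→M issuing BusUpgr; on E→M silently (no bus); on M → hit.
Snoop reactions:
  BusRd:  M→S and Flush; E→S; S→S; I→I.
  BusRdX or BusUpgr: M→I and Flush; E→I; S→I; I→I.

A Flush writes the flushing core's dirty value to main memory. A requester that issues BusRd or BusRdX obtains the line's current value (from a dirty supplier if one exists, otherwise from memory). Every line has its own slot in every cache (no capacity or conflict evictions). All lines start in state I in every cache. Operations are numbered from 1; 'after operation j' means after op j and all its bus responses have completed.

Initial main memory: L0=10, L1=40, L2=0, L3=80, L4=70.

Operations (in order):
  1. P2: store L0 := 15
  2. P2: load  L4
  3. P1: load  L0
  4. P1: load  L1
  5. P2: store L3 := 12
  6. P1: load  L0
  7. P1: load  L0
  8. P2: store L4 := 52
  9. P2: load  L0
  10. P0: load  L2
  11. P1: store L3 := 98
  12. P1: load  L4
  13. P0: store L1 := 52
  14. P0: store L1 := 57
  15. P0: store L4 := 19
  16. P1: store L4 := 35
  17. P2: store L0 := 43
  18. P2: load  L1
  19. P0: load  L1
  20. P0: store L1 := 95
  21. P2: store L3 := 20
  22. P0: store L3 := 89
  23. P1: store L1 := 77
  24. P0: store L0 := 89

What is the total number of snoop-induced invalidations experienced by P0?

step 1: P2: store L0 := 15  ⟶  IIM  (L0)  txn=BusRdX  M[L0]=10
step 2: P2: load  L4  ⟶  IIE  (L4)  txn=BusRd  M[L4]=70
step 3: P1: load  L0  ⟶  ISS  (L0)  txn=BusRd+Flush  M[L0]=15
step 4: P1: load  L1  ⟶  IEI  (L1)  txn=BusRd  M[L1]=40
step 5: P2: store L3 := 12  ⟶  IIM  (L3)  txn=BusRdX  M[L3]=80
step 6: P1: load  L0  ⟶  ISS  (L0)  txn=∅  M[L0]=15
step 7: P1: load  L0  ⟶  ISS  (L0)  txn=∅  M[L0]=15
step 8: P2: store L4 := 52  ⟶  IIM  (L4)  txn=∅  M[L4]=70
step 9: P2: load  L0  ⟶  ISS  (L0)  txn=∅  M[L0]=15
step 10: P0: load  L2  ⟶  EII  (L2)  txn=BusRd  M[L2]=0
step 11: P1: store L3 := 98  ⟶  IMI  (L3)  txn=BusRdX+Flush  M[L3]=12
step 12: P1: load  L4  ⟶  ISS  (L4)  txn=BusRd+Flush  M[L4]=52
step 13: P0: store L1 := 52  ⟶  MII  (L1)  txn=BusRdX  M[L1]=40
step 14: P0: store L1 := 57  ⟶  MII  (L1)  txn=∅  M[L1]=40
step 15: P0: store L4 := 19  ⟶  MII  (L4)  txn=BusRdX  M[L4]=52
step 16: P1: store L4 := 35  ⟶  IMI  (L4)  txn=BusRdX+Flush  M[L4]=19
step 17: P2: store L0 := 43  ⟶  IIM  (L0)  txn=BusUpgr  M[L0]=15
step 18: P2: load  L1  ⟶  SIS  (L1)  txn=BusRd+Flush  M[L1]=57
step 19: P0: load  L1  ⟶  SIS  (L1)  txn=∅  M[L1]=57
step 20: P0: store L1 := 95  ⟶  MII  (L1)  txn=BusUpgr  M[L1]=57
step 21: P2: store L3 := 20  ⟶  IIM  (L3)  txn=BusRdX+Flush  M[L3]=98
step 22: P0: store L3 := 89  ⟶  MII  (L3)  txn=BusRdX+Flush  M[L3]=20
step 23: P1: store L1 := 77  ⟶  IMI  (L1)  txn=BusRdX+Flush  M[L1]=95
step 24: P0: store L0 := 89  ⟶  MII  (L0)  txn=BusRdX+Flush  M[L0]=43

invalidations = 2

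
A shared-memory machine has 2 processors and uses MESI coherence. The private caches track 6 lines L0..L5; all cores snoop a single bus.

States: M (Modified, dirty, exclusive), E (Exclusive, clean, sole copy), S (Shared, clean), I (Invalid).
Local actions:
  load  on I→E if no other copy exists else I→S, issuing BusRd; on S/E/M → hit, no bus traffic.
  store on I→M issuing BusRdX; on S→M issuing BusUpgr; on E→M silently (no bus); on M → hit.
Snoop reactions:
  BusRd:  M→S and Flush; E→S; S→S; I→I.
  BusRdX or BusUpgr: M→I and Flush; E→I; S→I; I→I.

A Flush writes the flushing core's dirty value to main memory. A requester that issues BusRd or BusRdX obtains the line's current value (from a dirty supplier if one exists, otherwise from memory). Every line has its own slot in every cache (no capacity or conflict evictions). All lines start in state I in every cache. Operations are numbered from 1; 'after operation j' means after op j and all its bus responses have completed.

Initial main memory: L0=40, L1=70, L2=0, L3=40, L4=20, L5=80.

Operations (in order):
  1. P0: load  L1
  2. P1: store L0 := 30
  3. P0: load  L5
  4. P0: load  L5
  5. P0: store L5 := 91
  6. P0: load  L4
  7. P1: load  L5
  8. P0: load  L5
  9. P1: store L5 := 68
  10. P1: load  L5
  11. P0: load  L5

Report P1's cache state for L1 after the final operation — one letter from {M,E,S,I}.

state = I

1. P0: load  L1  bus=[BusRd]  L1: P0=E P1=I  mem[L1]=70
2. P1: store L0 := 30  bus=[BusRdX]  L0: P0=I P1=M  mem[L0]=40
3. P0: load  L5  bus=[BusRd]  L5: P0=E P1=I  mem[L5]=80
4. P0: load  L5  bus=[-]  L5: P0=E P1=I  mem[L5]=80
5. P0: store L5 := 91  bus=[-]  L5: P0=M P1=I  mem[L5]=80
6. P0: load  L4  bus=[BusRd]  L4: P0=E P1=I  mem[L4]=20
7. P1: load  L5  bus=[BusRd,Flush]  L5: P0=S P1=S  mem[L5]=91
8. P0: load  L5  bus=[-]  L5: P0=S P1=S  mem[L5]=91
9. P1: store L5 := 68  bus=[BusUpgr]  L5: P0=I P1=M  mem[L5]=91
10. P1: load  L5  bus=[-]  L5: P0=I P1=M  mem[L5]=91
11. P0: load  L5  bus=[BusRd,Flush]  L5: P0=S P1=S  mem[L5]=68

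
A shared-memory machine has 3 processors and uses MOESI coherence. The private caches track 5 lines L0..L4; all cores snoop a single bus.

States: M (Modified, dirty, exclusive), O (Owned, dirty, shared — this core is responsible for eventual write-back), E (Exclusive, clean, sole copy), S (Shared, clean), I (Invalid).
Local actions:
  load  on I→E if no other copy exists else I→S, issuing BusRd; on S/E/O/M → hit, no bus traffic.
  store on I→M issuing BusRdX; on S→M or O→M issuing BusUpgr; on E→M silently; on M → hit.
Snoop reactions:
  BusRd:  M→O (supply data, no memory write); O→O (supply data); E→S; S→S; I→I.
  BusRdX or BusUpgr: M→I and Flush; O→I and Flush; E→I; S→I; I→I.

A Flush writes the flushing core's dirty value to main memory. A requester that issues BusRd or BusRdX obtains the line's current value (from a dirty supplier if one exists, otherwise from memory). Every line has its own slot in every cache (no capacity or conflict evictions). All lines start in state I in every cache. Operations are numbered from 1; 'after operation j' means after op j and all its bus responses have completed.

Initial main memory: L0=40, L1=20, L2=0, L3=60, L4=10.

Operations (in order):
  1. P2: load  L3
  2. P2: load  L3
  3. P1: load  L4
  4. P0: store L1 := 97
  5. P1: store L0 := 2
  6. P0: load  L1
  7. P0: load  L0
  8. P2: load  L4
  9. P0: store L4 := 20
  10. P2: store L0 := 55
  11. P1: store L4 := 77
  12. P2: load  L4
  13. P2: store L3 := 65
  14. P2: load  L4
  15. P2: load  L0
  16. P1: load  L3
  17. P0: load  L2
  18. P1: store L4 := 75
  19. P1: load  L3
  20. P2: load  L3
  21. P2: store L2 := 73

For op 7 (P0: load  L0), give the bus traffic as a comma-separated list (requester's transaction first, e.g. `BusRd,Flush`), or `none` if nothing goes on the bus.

bus = BusRd

step 1: P2: load  L3  ⟶  IIE  (L3)  txn=BusRd  M[L3]=60
step 2: P2: load  L3  ⟶  IIE  (L3)  txn=∅  M[L3]=60
step 3: P1: load  L4  ⟶  IEI  (L4)  txn=BusRd  M[L4]=10
step 4: P0: store L1 := 97  ⟶  MII  (L1)  txn=BusRdX  M[L1]=20
step 5: P1: store L0 := 2  ⟶  IMI  (L0)  txn=BusRdX  M[L0]=40
step 6: P0: load  L1  ⟶  MII  (L1)  txn=∅  M[L1]=20
step 7: P0: load  L0  ⟶  SOI  (L0)  txn=BusRd  M[L0]=40
step 8: P2: load  L4  ⟶  ISS  (L4)  txn=BusRd  M[L4]=10
step 9: P0: store L4 := 20  ⟶  MII  (L4)  txn=BusRdX  M[L4]=10
step 10: P2: store L0 := 55  ⟶  IIM  (L0)  txn=BusRdX+Flush  M[L0]=2
step 11: P1: store L4 := 77  ⟶  IMI  (L4)  txn=BusRdX+Flush  M[L4]=20
step 12: P2: load  L4  ⟶  IOS  (L4)  txn=BusRd  M[L4]=20
step 13: P2: store L3 := 65  ⟶  IIM  (L3)  txn=∅  M[L3]=60
step 14: P2: load  L4  ⟶  IOS  (L4)  txn=∅  M[L4]=20
step 15: P2: load  L0  ⟶  IIM  (L0)  txn=∅  M[L0]=2
step 16: P1: load  L3  ⟶  ISO  (L3)  txn=BusRd  M[L3]=60
step 17: P0: load  L2  ⟶  EII  (L2)  txn=BusRd  M[L2]=0
step 18: P1: store L4 := 75  ⟶  IMI  (L4)  txn=BusUpgr  M[L4]=20
step 19: P1: load  L3  ⟶  ISO  (L3)  txn=∅  M[L3]=60
step 20: P2: load  L3  ⟶  ISO  (L3)  txn=∅  M[L3]=60
step 21: P2: store L2 := 73  ⟶  IIM  (L2)  txn=BusRdX  M[L2]=0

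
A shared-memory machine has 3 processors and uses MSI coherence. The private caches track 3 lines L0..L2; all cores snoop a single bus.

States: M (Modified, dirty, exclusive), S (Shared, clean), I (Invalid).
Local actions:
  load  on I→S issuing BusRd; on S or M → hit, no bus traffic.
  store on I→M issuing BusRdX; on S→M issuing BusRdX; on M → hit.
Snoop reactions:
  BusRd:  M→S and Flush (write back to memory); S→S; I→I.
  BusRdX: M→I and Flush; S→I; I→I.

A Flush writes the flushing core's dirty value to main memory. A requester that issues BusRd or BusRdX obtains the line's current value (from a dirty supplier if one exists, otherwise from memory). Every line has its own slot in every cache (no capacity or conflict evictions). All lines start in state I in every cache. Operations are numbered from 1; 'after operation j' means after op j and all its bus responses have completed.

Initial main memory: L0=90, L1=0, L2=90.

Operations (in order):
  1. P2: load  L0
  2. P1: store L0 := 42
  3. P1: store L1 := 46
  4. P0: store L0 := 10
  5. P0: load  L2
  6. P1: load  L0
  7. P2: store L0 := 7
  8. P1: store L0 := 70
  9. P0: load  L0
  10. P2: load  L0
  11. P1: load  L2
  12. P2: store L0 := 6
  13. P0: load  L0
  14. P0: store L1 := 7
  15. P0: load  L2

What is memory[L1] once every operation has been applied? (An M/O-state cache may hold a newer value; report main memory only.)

memory[L1] = 46

step 1: P2: load  L0  ⟶  IIS  (L0)  txn=BusRd  M[L0]=90
step 2: P1: store L0 := 42  ⟶  IMI  (L0)  txn=BusRdX  M[L0]=90
step 3: P1: store L1 := 46  ⟶  IMI  (L1)  txn=BusRdX  M[L1]=0
step 4: P0: store L0 := 10  ⟶  MII  (L0)  txn=BusRdX+Flush  M[L0]=42
step 5: P0: load  L2  ⟶  SII  (L2)  txn=BusRd  M[L2]=90
step 6: P1: load  L0  ⟶  SSI  (L0)  txn=BusRd+Flush  M[L0]=10
step 7: P2: store L0 := 7  ⟶  IIM  (L0)  txn=BusRdX  M[L0]=10
step 8: P1: store L0 := 70  ⟶  IMI  (L0)  txn=BusRdX+Flush  M[L0]=7
step 9: P0: load  L0  ⟶  SSI  (L0)  txn=BusRd+Flush  M[L0]=70
step 10: P2: load  L0  ⟶  SSS  (L0)  txn=BusRd  M[L0]=70
step 11: P1: load  L2  ⟶  SSI  (L2)  txn=BusRd  M[L2]=90
step 12: P2: store L0 := 6  ⟶  IIM  (L0)  txn=BusRdX  M[L0]=70
step 13: P0: load  L0  ⟶  SIS  (L0)  txn=BusRd+Flush  M[L0]=6
step 14: P0: store L1 := 7  ⟶  MII  (L1)  txn=BusRdX+Flush  M[L1]=46
step 15: P0: load  L2  ⟶  SSI  (L2)  txn=∅  M[L2]=90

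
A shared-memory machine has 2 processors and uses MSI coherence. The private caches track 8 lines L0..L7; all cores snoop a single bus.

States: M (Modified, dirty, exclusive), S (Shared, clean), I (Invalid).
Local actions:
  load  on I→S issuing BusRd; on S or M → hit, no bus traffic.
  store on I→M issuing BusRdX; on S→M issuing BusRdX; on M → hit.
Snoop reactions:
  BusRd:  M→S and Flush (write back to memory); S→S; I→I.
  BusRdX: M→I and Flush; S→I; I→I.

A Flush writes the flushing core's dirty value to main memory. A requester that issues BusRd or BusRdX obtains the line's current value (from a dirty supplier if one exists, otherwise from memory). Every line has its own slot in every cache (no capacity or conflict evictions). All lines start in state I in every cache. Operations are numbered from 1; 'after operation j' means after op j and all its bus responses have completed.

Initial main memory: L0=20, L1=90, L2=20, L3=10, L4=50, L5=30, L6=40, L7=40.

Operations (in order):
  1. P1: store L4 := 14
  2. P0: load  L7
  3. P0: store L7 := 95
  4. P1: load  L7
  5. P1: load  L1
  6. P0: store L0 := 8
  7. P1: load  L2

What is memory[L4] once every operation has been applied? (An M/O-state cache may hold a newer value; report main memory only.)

memory[L4] = 50

1. P1: store L4 := 14  bus=[BusRdX]  L4: P0=I P1=M  mem[L4]=50
2. P0: load  L7  bus=[BusRd]  L7: P0=S P1=I  mem[L7]=40
3. P0: store L7 := 95  bus=[BusRdX]  L7: P0=M P1=I  mem[L7]=40
4. P1: load  L7  bus=[BusRd,Flush]  L7: P0=S P1=S  mem[L7]=95
5. P1: load  L1  bus=[BusRd]  L1: P0=I P1=S  mem[L1]=90
6. P0: store L0 := 8  bus=[BusRdX]  L0: P0=M P1=I  mem[L0]=20
7. P1: load  L2  bus=[BusRd]  L2: P0=I P1=S  mem[L2]=20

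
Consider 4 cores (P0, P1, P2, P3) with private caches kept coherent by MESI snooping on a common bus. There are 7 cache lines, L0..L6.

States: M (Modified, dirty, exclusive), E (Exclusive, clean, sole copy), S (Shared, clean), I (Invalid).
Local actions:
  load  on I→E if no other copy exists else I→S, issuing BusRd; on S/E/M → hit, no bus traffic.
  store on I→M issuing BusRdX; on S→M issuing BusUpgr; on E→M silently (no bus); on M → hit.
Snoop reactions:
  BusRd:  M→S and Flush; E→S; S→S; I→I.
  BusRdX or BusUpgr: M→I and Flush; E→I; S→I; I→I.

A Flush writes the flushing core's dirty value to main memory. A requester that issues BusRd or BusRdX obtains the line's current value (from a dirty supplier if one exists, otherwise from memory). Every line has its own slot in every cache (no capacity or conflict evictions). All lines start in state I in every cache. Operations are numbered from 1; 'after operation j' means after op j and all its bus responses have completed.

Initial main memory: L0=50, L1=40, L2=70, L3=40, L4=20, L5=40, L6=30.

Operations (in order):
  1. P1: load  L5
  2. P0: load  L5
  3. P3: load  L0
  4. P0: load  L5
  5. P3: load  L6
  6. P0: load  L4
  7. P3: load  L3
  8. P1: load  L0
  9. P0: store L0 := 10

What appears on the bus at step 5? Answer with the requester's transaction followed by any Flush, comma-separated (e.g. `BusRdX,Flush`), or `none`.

1. P1: load  L5  bus=[BusRd]  L5: P0=I P1=E P2=I P3=I  mem[L5]=40
2. P0: load  L5  bus=[BusRd]  L5: P0=S P1=S P2=I P3=I  mem[L5]=40
3. P3: load  L0  bus=[BusRd]  L0: P0=I P1=I P2=I P3=E  mem[L0]=50
4. P0: load  L5  bus=[-]  L5: P0=S P1=S P2=I P3=I  mem[L5]=40
5. P3: load  L6  bus=[BusRd]  L6: P0=I P1=I P2=I P3=E  mem[L6]=30
6. P0: load  L4  bus=[BusRd]  L4: P0=E P1=I P2=I P3=I  mem[L4]=20
7. P3: load  L3  bus=[BusRd]  L3: P0=I P1=I P2=I P3=E  mem[L3]=40
8. P1: load  L0  bus=[BusRd]  L0: P0=I P1=S P2=I P3=S  mem[L0]=50
9. P0: store L0 := 10  bus=[BusRdX]  L0: P0=M P1=I P2=I P3=I  mem[L0]=50

bus = BusRd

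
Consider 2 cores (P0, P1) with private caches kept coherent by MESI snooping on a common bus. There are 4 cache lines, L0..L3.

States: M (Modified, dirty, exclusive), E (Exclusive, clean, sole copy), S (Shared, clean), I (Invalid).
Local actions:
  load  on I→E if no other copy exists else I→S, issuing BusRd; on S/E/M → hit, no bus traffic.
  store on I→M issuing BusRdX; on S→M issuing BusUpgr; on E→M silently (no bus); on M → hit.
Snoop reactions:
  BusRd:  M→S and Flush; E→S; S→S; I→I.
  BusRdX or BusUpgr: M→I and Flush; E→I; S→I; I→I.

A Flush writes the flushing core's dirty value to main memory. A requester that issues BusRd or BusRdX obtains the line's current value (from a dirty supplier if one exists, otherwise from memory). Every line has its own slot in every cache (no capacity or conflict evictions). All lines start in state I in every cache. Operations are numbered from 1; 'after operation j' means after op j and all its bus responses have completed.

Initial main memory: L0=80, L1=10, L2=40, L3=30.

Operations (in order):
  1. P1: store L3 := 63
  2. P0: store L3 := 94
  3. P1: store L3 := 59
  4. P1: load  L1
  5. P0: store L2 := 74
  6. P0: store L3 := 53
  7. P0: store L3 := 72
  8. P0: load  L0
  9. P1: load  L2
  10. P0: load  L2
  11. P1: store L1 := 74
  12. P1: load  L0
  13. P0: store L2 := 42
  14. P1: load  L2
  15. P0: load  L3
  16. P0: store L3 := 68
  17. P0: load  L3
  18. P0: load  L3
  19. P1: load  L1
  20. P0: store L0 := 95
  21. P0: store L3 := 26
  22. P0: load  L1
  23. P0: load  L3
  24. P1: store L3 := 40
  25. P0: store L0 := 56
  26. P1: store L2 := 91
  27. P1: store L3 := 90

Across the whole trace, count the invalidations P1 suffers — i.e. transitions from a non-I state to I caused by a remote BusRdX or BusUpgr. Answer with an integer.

1. P1: store L3 := 63  bus=[BusRdX]  L3: P0=I P1=M  mem[L3]=30
2. P0: store L3 := 94  bus=[BusRdX,Flush]  L3: P0=M P1=I  mem[L3]=63
3. P1: store L3 := 59  bus=[BusRdX,Flush]  L3: P0=I P1=M  mem[L3]=94
4. P1: load  L1  bus=[BusRd]  L1: P0=I P1=E  mem[L1]=10
5. P0: store L2 := 74  bus=[BusRdX]  L2: P0=M P1=I  mem[L2]=40
6. P0: store L3 := 53  bus=[BusRdX,Flush]  L3: P0=M P1=I  mem[L3]=59
7. P0: store L3 := 72  bus=[-]  L3: P0=M P1=I  mem[L3]=59
8. P0: load  L0  bus=[BusRd]  L0: P0=E P1=I  mem[L0]=80
9. P1: load  L2  bus=[BusRd,Flush]  L2: P0=S P1=S  mem[L2]=74
10. P0: load  L2  bus=[-]  L2: P0=S P1=S  mem[L2]=74
11. P1: store L1 := 74  bus=[-]  L1: P0=I P1=M  mem[L1]=10
12. P1: load  L0  bus=[BusRd]  L0: P0=S P1=S  mem[L0]=80
13. P0: store L2 := 42  bus=[BusUpgr]  L2: P0=M P1=I  mem[L2]=74
14. P1: load  L2  bus=[BusRd,Flush]  L2: P0=S P1=S  mem[L2]=42
15. P0: load  L3  bus=[-]  L3: P0=M P1=I  mem[L3]=59
16. P0: store L3 := 68  bus=[-]  L3: P0=M P1=I  mem[L3]=59
17. P0: load  L3  bus=[-]  L3: P0=M P1=I  mem[L3]=59
18. P0: load  L3  bus=[-]  L3: P0=M P1=I  mem[L3]=59
19. P1: load  L1  bus=[-]  L1: P0=I P1=M  mem[L1]=10
20. P0: store L0 := 95  bus=[BusUpgr]  L0: P0=M P1=I  mem[L0]=80
21. P0: store L3 := 26  bus=[-]  L3: P0=M P1=I  mem[L3]=59
22. P0: load  L1  bus=[BusRd,Flush]  L1: P0=S P1=S  mem[L1]=74
23. P0: load  L3  bus=[-]  L3: P0=M P1=I  mem[L3]=59
24. P1: store L3 := 40  bus=[BusRdX,Flush]  L3: P0=I P1=M  mem[L3]=26
25. P0: store L0 := 56  bus=[-]  L0: P0=M P1=I  mem[L0]=80
26. P1: store L2 := 91  bus=[BusUpgr]  L2: P0=I P1=M  mem[L2]=42
27. P1: store L3 := 90  bus=[-]  L3: P0=I P1=M  mem[L3]=26

invalidations = 4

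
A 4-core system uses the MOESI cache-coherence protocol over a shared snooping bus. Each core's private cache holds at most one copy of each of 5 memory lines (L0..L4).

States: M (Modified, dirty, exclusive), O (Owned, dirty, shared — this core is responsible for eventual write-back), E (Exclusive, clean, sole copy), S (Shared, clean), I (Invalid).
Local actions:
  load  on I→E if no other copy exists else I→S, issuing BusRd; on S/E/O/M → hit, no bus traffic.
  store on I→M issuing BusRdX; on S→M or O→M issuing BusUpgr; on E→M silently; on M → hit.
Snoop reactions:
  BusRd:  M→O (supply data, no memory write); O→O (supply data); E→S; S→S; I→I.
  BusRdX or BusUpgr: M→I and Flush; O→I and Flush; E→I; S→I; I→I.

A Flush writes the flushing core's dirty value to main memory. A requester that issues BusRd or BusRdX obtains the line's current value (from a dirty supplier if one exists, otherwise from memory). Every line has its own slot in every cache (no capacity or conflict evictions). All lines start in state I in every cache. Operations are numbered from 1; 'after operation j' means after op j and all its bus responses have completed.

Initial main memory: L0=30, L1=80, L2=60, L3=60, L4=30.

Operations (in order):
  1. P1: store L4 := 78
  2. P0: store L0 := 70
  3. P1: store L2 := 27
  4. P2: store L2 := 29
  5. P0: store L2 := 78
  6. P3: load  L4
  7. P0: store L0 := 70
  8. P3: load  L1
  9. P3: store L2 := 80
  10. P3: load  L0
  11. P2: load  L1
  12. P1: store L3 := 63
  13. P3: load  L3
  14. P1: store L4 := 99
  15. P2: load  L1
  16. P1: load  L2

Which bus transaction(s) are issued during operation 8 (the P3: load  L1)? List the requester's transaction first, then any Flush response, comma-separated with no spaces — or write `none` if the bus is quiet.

1. P1: store L4 := 78  bus=[BusRdX]  L4: P0=I P1=M P2=I P3=I  mem[L4]=30
2. P0: store L0 := 70  bus=[BusRdX]  L0: P0=M P1=I P2=I P3=I  mem[L0]=30
3. P1: store L2 := 27  bus=[BusRdX]  L2: P0=I P1=M P2=I P3=I  mem[L2]=60
4. P2: store L2 := 29  bus=[BusRdX,Flush]  L2: P0=I P1=I P2=M P3=I  mem[L2]=27
5. P0: store L2 := 78  bus=[BusRdX,Flush]  L2: P0=M P1=I P2=I P3=I  mem[L2]=29
6. P3: load  L4  bus=[BusRd]  L4: P0=I P1=O P2=I P3=S  mem[L4]=30
7. P0: store L0 := 70  bus=[-]  L0: P0=M P1=I P2=I P3=I  mem[L0]=30
8. P3: load  L1  bus=[BusRd]  L1: P0=I P1=I P2=I P3=E  mem[L1]=80
9. P3: store L2 := 80  bus=[BusRdX,Flush]  L2: P0=I P1=I P2=I P3=M  mem[L2]=78
10. P3: load  L0  bus=[BusRd]  L0: P0=O P1=I P2=I P3=S  mem[L0]=30
11. P2: load  L1  bus=[BusRd]  L1: P0=I P1=I P2=S P3=S  mem[L1]=80
12. P1: store L3 := 63  bus=[BusRdX]  L3: P0=I P1=M P2=I P3=I  mem[L3]=60
13. P3: load  L3  bus=[BusRd]  L3: P0=I P1=O P2=I P3=S  mem[L3]=60
14. P1: store L4 := 99  bus=[BusUpgr]  L4: P0=I P1=M P2=I P3=I  mem[L4]=30
15. P2: load  L1  bus=[-]  L1: P0=I P1=I P2=S P3=S  mem[L1]=80
16. P1: load  L2  bus=[BusRd]  L2: P0=I P1=S P2=I P3=O  mem[L2]=78

bus = BusRd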